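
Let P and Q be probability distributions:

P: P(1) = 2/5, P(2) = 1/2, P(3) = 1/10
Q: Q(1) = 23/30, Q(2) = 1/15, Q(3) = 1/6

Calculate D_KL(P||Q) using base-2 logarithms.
1.0043 bits

D_KL(P||Q) = Σ P(x) log₂(P(x)/Q(x))

Computing term by term:
  P(1)·log₂(P(1)/Q(1)) = (2/5)·log₂((2/5)/(23/30)) = -0.37544
  P(2)·log₂(P(2)/Q(2)) = (1/2)·log₂((1/2)/(1/15)) = 1.45345
  P(3)·log₂(P(3)/Q(3)) = (1/10)·log₂((1/10)/(1/6)) = -0.07370

D_KL(P||Q) = -0.37544 + 1.45345 - 0.07370 = 1.00431 ≈ 1.0043 bits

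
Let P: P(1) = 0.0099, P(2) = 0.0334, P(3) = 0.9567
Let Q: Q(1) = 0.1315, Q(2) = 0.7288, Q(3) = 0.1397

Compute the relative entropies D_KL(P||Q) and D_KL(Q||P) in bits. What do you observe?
D_KL(P||Q) = 2.4701 bits, D_KL(Q||P) = 3.3443 bits. The two directions give different values (D_KL(Q||P) exceeds D_KL(P||Q) by 0.8742 bits): KL divergence is asymmetric.

D_KL(P||Q) = Σ P(x) log₂(P(x)/Q(x))

Computing term by term:
  P(1)·log₂(P(1)/Q(1)) = 0.0099·log₂(0.0099/0.1315) = -0.03694
  P(2)·log₂(P(2)/Q(2)) = 0.0334·log₂(0.0334/0.7288) = -0.14855
  P(3)·log₂(P(3)/Q(3)) = 0.9567·log₂(0.9567/0.1397) = 2.65555

D_KL(P||Q) = -0.03694 - 0.14855 + 2.65555 = 2.47006 ≈ 2.4701 bits

D_KL(Q||P) = Σ Q(x) log₂(Q(x)/P(x))

Computing term by term:
  Q(1)·log₂(Q(1)/P(1)) = 0.1315·log₂(0.1315/0.0099) = 0.49069
  Q(2)·log₂(Q(2)/P(2)) = 0.7288·log₂(0.7288/0.0334) = 3.24141
  Q(3)·log₂(Q(3)/P(3)) = 0.1397·log₂(0.1397/0.9567) = -0.38777

D_KL(Q||P) = 0.49069 + 3.24141 - 0.38777 = 3.34433 ≈ 3.3443 bits

These are NOT equal (difference: 0.8742 bits). KL divergence is asymmetric: D_KL(P||Q) ≠ D_KL(Q||P) in general.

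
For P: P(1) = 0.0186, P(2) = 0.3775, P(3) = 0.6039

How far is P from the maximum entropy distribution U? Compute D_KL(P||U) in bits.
0.5081 bits

U(i) = 1/3 for all i

D_KL(P||U) = Σ P(x) log₂(P(x) / (1/3))
           = Σ P(x) log₂(P(x)) + log₂(3)
           = log₂(3) - H(P)

H(P) = -Σ P(x) log₂(P(x)):
  -P(1)·log₂(P(1)) = -(0.0186)·log₂(0.0186) = 0.10692
  -P(2)·log₂(P(2)) = -(0.3775)·log₂(0.3775) = 0.53056
  -P(3)·log₂(P(3)) = -(0.6039)·log₂(0.6039) = 0.43941
H(P) = 0.10692 + 0.53056 + 0.43941 = 1.07689 bits

log₂(3) = 1.58496 bits

D_KL(P||U) = 1.58496 - 1.07689 = 0.50807 ≈ 0.5081 bits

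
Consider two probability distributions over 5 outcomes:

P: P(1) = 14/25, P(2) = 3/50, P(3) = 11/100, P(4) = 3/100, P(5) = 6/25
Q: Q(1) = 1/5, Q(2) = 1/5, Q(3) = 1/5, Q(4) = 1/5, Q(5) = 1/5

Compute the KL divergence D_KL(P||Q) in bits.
0.6138 bits

D_KL(P||Q) = Σ P(x) log₂(P(x)/Q(x))

Computing term by term:
  P(1)·log₂(P(1)/Q(1)) = (14/25)·log₂((14/25)/(1/5)) = 0.83184
  P(2)·log₂(P(2)/Q(2)) = (3/50)·log₂((3/50)/(1/5)) = -0.10422
  P(3)·log₂(P(3)/Q(3)) = (11/100)·log₂((11/100)/(1/5)) = -0.09487
  P(4)·log₂(P(4)/Q(4)) = (3/100)·log₂((3/100)/(1/5)) = -0.08211
  P(5)·log₂(P(5)/Q(5)) = (6/25)·log₂((6/25)/(1/5)) = 0.06313

D_KL(P||Q) = 0.83184 - 0.10422 - 0.09487 - 0.08211 + 0.06313 = 0.61377 ≈ 0.6138 bits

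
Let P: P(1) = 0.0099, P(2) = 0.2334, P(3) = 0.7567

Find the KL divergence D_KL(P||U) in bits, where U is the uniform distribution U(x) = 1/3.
0.7248 bits

U(i) = 1/3 for all i

D_KL(P||U) = Σ P(x) log₂(P(x) / (1/3))
           = Σ P(x) log₂(P(x)) + log₂(3)
           = log₂(3) - H(P)

H(P) = -Σ P(x) log₂(P(x)):
  -P(1)·log₂(P(1)) = -(0.0099)·log₂(0.0099) = 0.06592
  -P(2)·log₂(P(2)) = -(0.2334)·log₂(0.2334) = 0.48994
  -P(3)·log₂(P(3)) = -(0.7567)·log₂(0.7567) = 0.30435
H(P) = 0.06592 + 0.48994 + 0.30435 = 0.86021 bits

log₂(3) = 1.58496 bits

D_KL(P||U) = 1.58496 - 0.86021 = 0.72475 ≈ 0.7248 bits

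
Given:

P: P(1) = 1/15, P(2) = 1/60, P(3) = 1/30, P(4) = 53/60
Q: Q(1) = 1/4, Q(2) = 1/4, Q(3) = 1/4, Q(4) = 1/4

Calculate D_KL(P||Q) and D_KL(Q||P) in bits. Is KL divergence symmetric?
D_KL(P||Q) = 1.3194 bits, D_KL(Q||P) = 1.7249 bits. No, KL divergence is not symmetric.

D_KL(P||Q) = Σ P(x) log₂(P(x)/Q(x))

Computing term by term:
  P(1)·log₂(P(1)/Q(1)) = (1/15)·log₂((1/15)/(1/4)) = -0.12713
  P(2)·log₂(P(2)/Q(2)) = (1/60)·log₂((1/60)/(1/4)) = -0.06511
  P(3)·log₂(P(3)/Q(3)) = (1/30)·log₂((1/30)/(1/4)) = -0.09690
  P(4)·log₂(P(4)/Q(4)) = (53/60)·log₂((53/60)/(1/4)) = 1.60858

D_KL(P||Q) = -0.12713 - 0.06511 - 0.09690 + 1.60858 = 1.31944 ≈ 1.3194 bits

D_KL(Q||P) = Σ Q(x) log₂(Q(x)/P(x))

Computing term by term:
  Q(1)·log₂(Q(1)/P(1)) = (1/4)·log₂((1/4)/(1/15)) = 0.47672
  Q(2)·log₂(Q(2)/P(2)) = (1/4)·log₂((1/4)/(1/60)) = 0.97672
  Q(3)·log₂(Q(3)/P(3)) = (1/4)·log₂((1/4)/(1/30)) = 0.72672
  Q(4)·log₂(Q(4)/P(4)) = (1/4)·log₂((1/4)/(53/60)) = -0.45526

D_KL(Q||P) = 0.47672 + 0.97672 + 0.72672 - 0.45526 = 1.72490 ≈ 1.7249 bits

These are NOT equal (difference: 0.4055 bits). KL divergence is asymmetric: D_KL(P||Q) ≠ D_KL(Q||P) in general.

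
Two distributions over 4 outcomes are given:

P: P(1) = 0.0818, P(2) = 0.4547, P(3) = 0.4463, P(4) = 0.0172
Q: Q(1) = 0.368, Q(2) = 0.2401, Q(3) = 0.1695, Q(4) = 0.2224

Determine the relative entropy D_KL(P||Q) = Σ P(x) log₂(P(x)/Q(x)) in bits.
0.8013 bits

D_KL(P||Q) = Σ P(x) log₂(P(x)/Q(x))

Computing term by term:
  P(1)·log₂(P(1)/Q(1)) = 0.0818·log₂(0.0818/0.368) = -0.17747
  P(2)·log₂(P(2)/Q(2)) = 0.4547·log₂(0.4547/0.2401) = 0.41891
  P(3)·log₂(P(3)/Q(3)) = 0.4463·log₂(0.4463/0.1695) = 0.62336
  P(4)·log₂(P(4)/Q(4)) = 0.0172·log₂(0.0172/0.2224) = -0.06351

D_KL(P||Q) = -0.17747 + 0.41891 + 0.62336 - 0.06351 = 0.80129 ≈ 0.8013 bits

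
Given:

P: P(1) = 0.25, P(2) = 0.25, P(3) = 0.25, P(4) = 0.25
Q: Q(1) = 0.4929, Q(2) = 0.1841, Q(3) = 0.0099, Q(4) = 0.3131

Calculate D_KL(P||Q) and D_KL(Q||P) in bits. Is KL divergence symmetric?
D_KL(P||Q) = 0.9489 bits, D_KL(Q||P) = 0.4570 bits. No, KL divergence is not symmetric.

D_KL(P||Q) = Σ P(x) log₂(P(x)/Q(x))

Computing term by term:
  P(1)·log₂(P(1)/Q(1)) = 0.25·log₂(0.25/0.4929) = -0.24484
  P(2)·log₂(P(2)/Q(2)) = 0.25·log₂(0.25/0.1841) = 0.11036
  P(3)·log₂(P(3)/Q(3)) = 0.25·log₂(0.25/0.0099) = 1.16459
  P(4)·log₂(P(4)/Q(4)) = 0.25·log₂(0.25/0.3131) = -0.08117

D_KL(P||Q) = -0.24484 + 0.11036 + 1.16459 - 0.08117 = 0.94894 ≈ 0.9489 bits

D_KL(Q||P) = Σ Q(x) log₂(Q(x)/P(x))

Computing term by term:
  Q(1)·log₂(Q(1)/P(1)) = 0.4929·log₂(0.4929/0.25) = 0.48273
  Q(2)·log₂(Q(2)/P(2)) = 0.1841·log₂(0.1841/0.25) = -0.08127
  Q(3)·log₂(Q(3)/P(3)) = 0.0099·log₂(0.0099/0.25) = -0.04612
  Q(4)·log₂(Q(4)/P(4)) = 0.3131·log₂(0.3131/0.25) = 0.10166

D_KL(Q||P) = 0.48273 - 0.08127 - 0.04612 + 0.10166 = 0.45700 ≈ 0.4570 bits

These are NOT equal (difference: 0.4919 bits). KL divergence is asymmetric: D_KL(P||Q) ≠ D_KL(Q||P) in general.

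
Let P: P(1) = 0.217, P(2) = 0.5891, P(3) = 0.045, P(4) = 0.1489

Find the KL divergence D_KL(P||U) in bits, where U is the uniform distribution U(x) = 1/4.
0.4615 bits

U(i) = 1/4 for all i

D_KL(P||U) = Σ P(x) log₂(P(x) / (1/4))
           = Σ P(x) log₂(P(x)) + log₂(4)
           = log₂(4) - H(P)

H(P) = -Σ P(x) log₂(P(x)):
  -P(1)·log₂(P(1)) = -(0.217)·log₂(0.217) = 0.47832
  -P(2)·log₂(P(2)) = -(0.5891)·log₂(0.5891) = 0.44973
  -P(3)·log₂(P(3)) = -(0.045)·log₂(0.045) = 0.20133
  -P(4)·log₂(P(4)) = -(0.1489)·log₂(0.1489) = 0.40912
H(P) = 0.47832 + 0.44973 + 0.20133 + 0.40912 = 1.53850 bits

log₂(4) = 2.00000 bits

D_KL(P||U) = 2.00000 - 1.53850 = 0.46150 ≈ 0.4615 bits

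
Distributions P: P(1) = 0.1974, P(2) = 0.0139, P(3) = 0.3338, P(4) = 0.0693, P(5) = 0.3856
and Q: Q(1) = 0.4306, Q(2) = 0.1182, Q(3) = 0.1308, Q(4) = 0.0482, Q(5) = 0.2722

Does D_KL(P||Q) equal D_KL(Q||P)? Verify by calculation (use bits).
D_KL(P||Q) = 0.4162 bits, D_KL(Q||P) = 0.5107 bits. No — D_KL(P||Q) ≠ D_KL(Q||P) for this pair.

D_KL(P||Q) = Σ P(x) log₂(P(x)/Q(x))

Computing term by term:
  P(1)·log₂(P(1)/Q(1)) = 0.1974·log₂(0.1974/0.4306) = -0.22212
  P(2)·log₂(P(2)/Q(2)) = 0.0139·log₂(0.0139/0.1182) = -0.04292
  P(3)·log₂(P(3)/Q(3)) = 0.3338·log₂(0.3338/0.1308) = 0.45117
  P(4)·log₂(P(4)/Q(4)) = 0.0693·log₂(0.0693/0.0482) = 0.03630
  P(5)·log₂(P(5)/Q(5)) = 0.3856·log₂(0.3856/0.2722) = 0.19374

D_KL(P||Q) = -0.22212 - 0.04292 + 0.45117 + 0.03630 + 0.19374 = 0.41617 ≈ 0.4162 bits

D_KL(Q||P) = Σ Q(x) log₂(Q(x)/P(x))

Computing term by term:
  Q(1)·log₂(Q(1)/P(1)) = 0.4306·log₂(0.4306/0.1974) = 0.48452
  Q(2)·log₂(Q(2)/P(2)) = 0.1182·log₂(0.1182/0.0139) = 0.36501
  Q(3)·log₂(Q(3)/P(3)) = 0.1308·log₂(0.1308/0.3338) = -0.17679
  Q(4)·log₂(Q(4)/P(4)) = 0.0482·log₂(0.0482/0.0693) = -0.02525
  Q(5)·log₂(Q(5)/P(5)) = 0.2722·log₂(0.2722/0.3856) = -0.13676

D_KL(Q||P) = 0.48452 + 0.36501 - 0.17679 - 0.02525 - 0.13676 = 0.51073 ≈ 0.5107 bits

These are NOT equal (difference: 0.0945 bits). KL divergence is asymmetric: D_KL(P||Q) ≠ D_KL(Q||P) in general.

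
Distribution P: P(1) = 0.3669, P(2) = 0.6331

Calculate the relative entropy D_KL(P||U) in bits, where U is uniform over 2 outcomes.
0.0517 bits

U(i) = 1/2 for all i

D_KL(P||U) = Σ P(x) log₂(P(x) / (1/2))
           = Σ P(x) log₂(P(x)) + log₂(2)
           = log₂(2) - H(P)

H(P) = -Σ P(x) log₂(P(x)):
  -P(1)·log₂(P(1)) = -(0.3669)·log₂(0.3669) = 0.53074
  -P(2)·log₂(P(2)) = -(0.6331)·log₂(0.6331) = 0.41753
H(P) = 0.53074 + 0.41753 = 0.94827 bits

log₂(2) = 1.00000 bits

D_KL(P||U) = 1.00000 - 0.94827 = 0.05173 ≈ 0.0517 bits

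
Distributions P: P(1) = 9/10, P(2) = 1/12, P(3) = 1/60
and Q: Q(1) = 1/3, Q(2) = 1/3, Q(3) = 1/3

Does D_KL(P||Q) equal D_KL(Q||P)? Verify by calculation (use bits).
D_KL(P||Q) = 1.0510 bits, D_KL(Q||P) = 1.6297 bits. No — D_KL(P||Q) ≠ D_KL(Q||P) for this pair.

D_KL(P||Q) = Σ P(x) log₂(P(x)/Q(x))

Computing term by term:
  P(1)·log₂(P(1)/Q(1)) = (9/10)·log₂((9/10)/(1/3)) = 1.28966
  P(2)·log₂(P(2)/Q(2)) = (1/12)·log₂((1/12)/(1/3)) = -0.16667
  P(3)·log₂(P(3)/Q(3)) = (1/60)·log₂((1/60)/(1/3)) = -0.07203

D_KL(P||Q) = 1.28966 - 0.16667 - 0.07203 = 1.05096 ≈ 1.0510 bits

D_KL(Q||P) = Σ Q(x) log₂(Q(x)/P(x))

Computing term by term:
  Q(1)·log₂(Q(1)/P(1)) = (1/3)·log₂((1/3)/(9/10)) = -0.47765
  Q(2)·log₂(Q(2)/P(2)) = (1/3)·log₂((1/3)/(1/12)) = 0.66667
  Q(3)·log₂(Q(3)/P(3)) = (1/3)·log₂((1/3)/(1/60)) = 1.44064

D_KL(Q||P) = -0.47765 + 0.66667 + 1.44064 = 1.62966 ≈ 1.6297 bits

These are NOT equal (difference: 0.5787 bits). KL divergence is asymmetric: D_KL(P||Q) ≠ D_KL(Q||P) in general.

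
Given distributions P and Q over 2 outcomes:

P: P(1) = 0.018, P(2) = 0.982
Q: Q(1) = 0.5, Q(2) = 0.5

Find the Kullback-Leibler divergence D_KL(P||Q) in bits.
0.8699 bits

D_KL(P||Q) = Σ P(x) log₂(P(x)/Q(x))

Computing term by term:
  P(1)·log₂(P(1)/Q(1)) = 0.018·log₂(0.018/0.5) = -0.08633
  P(2)·log₂(P(2)/Q(2)) = 0.982·log₂(0.982/0.5) = 0.95627

D_KL(P||Q) = -0.08633 + 0.95627 = 0.86994 ≈ 0.8699 bits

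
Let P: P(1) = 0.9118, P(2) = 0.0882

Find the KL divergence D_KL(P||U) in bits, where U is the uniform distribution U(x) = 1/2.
0.5696 bits

U(i) = 1/2 for all i

D_KL(P||U) = Σ P(x) log₂(P(x) / (1/2))
           = Σ P(x) log₂(P(x)) + log₂(2)
           = log₂(2) - H(P)

H(P) = -Σ P(x) log₂(P(x)):
  -P(1)·log₂(P(1)) = -(0.9118)·log₂(0.9118) = 0.12146
  -P(2)·log₂(P(2)) = -(0.0882)·log₂(0.0882) = 0.30897
H(P) = 0.12146 + 0.30897 = 0.43043 bits

log₂(2) = 1.00000 bits

D_KL(P||U) = 1.00000 - 0.43043 = 0.56957 ≈ 0.5696 bits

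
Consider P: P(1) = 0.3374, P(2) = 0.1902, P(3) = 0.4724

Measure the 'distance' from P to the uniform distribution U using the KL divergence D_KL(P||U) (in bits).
0.0896 bits

U(i) = 1/3 for all i

D_KL(P||U) = Σ P(x) log₂(P(x) / (1/3))
           = Σ P(x) log₂(P(x)) + log₂(3)
           = log₂(3) - H(P)

H(P) = -Σ P(x) log₂(P(x)):
  -P(1)·log₂(P(1)) = -(0.3374)·log₂(0.3374) = 0.52886
  -P(2)·log₂(P(2)) = -(0.1902)·log₂(0.1902) = 0.45542
  -P(3)·log₂(P(3)) = -(0.4724)·log₂(0.4724) = 0.51110
H(P) = 0.52886 + 0.45542 + 0.51110 = 1.49538 bits

log₂(3) = 1.58496 bits

D_KL(P||U) = 1.58496 - 1.49538 = 0.08958 ≈ 0.0896 bits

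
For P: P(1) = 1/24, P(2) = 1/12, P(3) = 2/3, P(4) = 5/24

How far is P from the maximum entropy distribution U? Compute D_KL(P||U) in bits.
0.6488 bits

U(i) = 1/4 for all i

D_KL(P||U) = Σ P(x) log₂(P(x) / (1/4))
           = Σ P(x) log₂(P(x)) + log₂(4)
           = log₂(4) - H(P)

H(P) = -Σ P(x) log₂(P(x)):
  -P(1)·log₂(P(1)) = -(1/24)·log₂(1/24) = 0.19104
  -P(2)·log₂(P(2)) = -(1/12)·log₂(1/12) = 0.29875
  -P(3)·log₂(P(3)) = -(2/3)·log₂(2/3) = 0.38998
  -P(4)·log₂(P(4)) = -(5/24)·log₂(5/24) = 0.47147
H(P) = 0.19104 + 0.29875 + 0.38998 + 0.47147 = 1.35124 bits

log₂(4) = 2.00000 bits

D_KL(P||U) = 2.00000 - 1.35124 = 0.64876 ≈ 0.6488 bits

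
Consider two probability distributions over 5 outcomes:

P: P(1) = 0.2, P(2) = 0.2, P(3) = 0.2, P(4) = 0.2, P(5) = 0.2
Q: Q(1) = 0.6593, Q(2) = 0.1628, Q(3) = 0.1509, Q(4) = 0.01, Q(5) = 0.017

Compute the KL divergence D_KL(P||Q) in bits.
1.3721 bits

D_KL(P||Q) = Σ P(x) log₂(P(x)/Q(x))

Computing term by term:
  P(1)·log₂(P(1)/Q(1)) = 0.2·log₂(0.2/0.6593) = -0.34419
  P(2)·log₂(P(2)/Q(2)) = 0.2·log₂(0.2/0.1628) = 0.05938
  P(3)·log₂(P(3)/Q(3)) = 0.2·log₂(0.2/0.1509) = 0.08128
  P(4)·log₂(P(4)/Q(4)) = 0.2·log₂(0.2/0.01) = 0.86439
  P(5)·log₂(P(5)/Q(5)) = 0.2·log₂(0.2/0.017) = 0.71128

D_KL(P||Q) = -0.34419 + 0.05938 + 0.08128 + 0.86439 + 0.71128 = 1.37214 ≈ 1.3721 bits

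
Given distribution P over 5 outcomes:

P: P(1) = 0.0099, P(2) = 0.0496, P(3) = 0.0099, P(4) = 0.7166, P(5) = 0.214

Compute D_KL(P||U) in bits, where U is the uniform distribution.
1.1546 bits

U(i) = 1/5 for all i

D_KL(P||U) = Σ P(x) log₂(P(x) / (1/5))
           = Σ P(x) log₂(P(x)) + log₂(5)
           = log₂(5) - H(P)

H(P) = -Σ P(x) log₂(P(x)):
  -P(1)·log₂(P(1)) = -(0.0099)·log₂(0.0099) = 0.06592
  -P(2)·log₂(P(2)) = -(0.0496)·log₂(0.0496) = 0.21494
  -P(3)·log₂(P(3)) = -(0.0099)·log₂(0.0099) = 0.06592
  -P(4)·log₂(P(4)) = -(0.7166)·log₂(0.7166) = 0.34451
  -P(5)·log₂(P(5)) = -(0.214)·log₂(0.214) = 0.47600
H(P) = 0.06592 + 0.21494 + 0.06592 + 0.34451 + 0.47600 = 1.16729 bits

log₂(5) = 2.32193 bits

D_KL(P||U) = 2.32193 - 1.16729 = 1.15464 ≈ 1.1546 bits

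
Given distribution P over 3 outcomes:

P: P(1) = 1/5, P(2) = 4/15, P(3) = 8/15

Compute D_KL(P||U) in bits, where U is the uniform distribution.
0.1284 bits

U(i) = 1/3 for all i

D_KL(P||U) = Σ P(x) log₂(P(x) / (1/3))
           = Σ P(x) log₂(P(x)) + log₂(3)
           = log₂(3) - H(P)

H(P) = -Σ P(x) log₂(P(x)):
  -P(1)·log₂(P(1)) = -(1/5)·log₂(1/5) = 0.46439
  -P(2)·log₂(P(2)) = -(4/15)·log₂(4/15) = 0.50850
  -P(3)·log₂(P(3)) = -(8/15)·log₂(8/15) = 0.48367
H(P) = 0.46439 + 0.50850 + 0.48367 = 1.45656 bits

log₂(3) = 1.58496 bits

D_KL(P||U) = 1.58496 - 1.45656 = 0.12840 ≈ 0.1284 bits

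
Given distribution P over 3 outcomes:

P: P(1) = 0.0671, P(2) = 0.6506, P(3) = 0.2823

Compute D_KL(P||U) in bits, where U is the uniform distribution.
0.4049 bits

U(i) = 1/3 for all i

D_KL(P||U) = Σ P(x) log₂(P(x) / (1/3))
           = Σ P(x) log₂(P(x)) + log₂(3)
           = log₂(3) - H(P)

H(P) = -Σ P(x) log₂(P(x)):
  -P(1)·log₂(P(1)) = -(0.0671)·log₂(0.0671) = 0.26153
  -P(2)·log₂(P(2)) = -(0.6506)·log₂(0.6506) = 0.40347
  -P(3)·log₂(P(3)) = -(0.2823)·log₂(0.2823) = 0.51511
H(P) = 0.26153 + 0.40347 + 0.51511 = 1.18011 bits

log₂(3) = 1.58496 bits

D_KL(P||U) = 1.58496 - 1.18011 = 0.40485 ≈ 0.4049 bits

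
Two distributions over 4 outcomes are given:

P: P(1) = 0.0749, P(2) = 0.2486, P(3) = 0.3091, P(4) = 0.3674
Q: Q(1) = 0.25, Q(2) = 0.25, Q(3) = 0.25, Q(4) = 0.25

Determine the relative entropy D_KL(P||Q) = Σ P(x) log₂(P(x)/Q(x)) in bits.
0.1664 bits

D_KL(P||Q) = Σ P(x) log₂(P(x)/Q(x))

Computing term by term:
  P(1)·log₂(P(1)/Q(1)) = 0.0749·log₂(0.0749/0.25) = -0.13024
  P(2)·log₂(P(2)/Q(2)) = 0.2486·log₂(0.2486/0.25) = -0.00201
  P(3)·log₂(P(3)/Q(3)) = 0.3091·log₂(0.3091/0.25) = 0.09463
  P(4)·log₂(P(4)/Q(4)) = 0.3674·log₂(0.3674/0.25) = 0.20406

D_KL(P||Q) = -0.13024 - 0.00201 + 0.09463 + 0.20406 = 0.16644 ≈ 0.1664 bits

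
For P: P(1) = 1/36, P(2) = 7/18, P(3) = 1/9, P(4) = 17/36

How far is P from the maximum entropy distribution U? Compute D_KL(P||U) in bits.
0.4631 bits

U(i) = 1/4 for all i

D_KL(P||U) = Σ P(x) log₂(P(x) / (1/4))
           = Σ P(x) log₂(P(x)) + log₂(4)
           = log₂(4) - H(P)

H(P) = -Σ P(x) log₂(P(x)):
  -P(1)·log₂(P(1)) = -(1/36)·log₂(1/36) = 0.14361
  -P(2)·log₂(P(2)) = -(7/18)·log₂(7/18) = 0.52989
  -P(3)·log₂(P(3)) = -(1/9)·log₂(1/9) = 0.35221
  -P(4)·log₂(P(4)) = -(17/36)·log₂(17/36) = 0.51116
H(P) = 0.14361 + 0.52989 + 0.35221 + 0.51116 = 1.53687 bits

log₂(4) = 2.00000 bits

D_KL(P||U) = 2.00000 - 1.53687 = 0.46313 ≈ 0.4631 bits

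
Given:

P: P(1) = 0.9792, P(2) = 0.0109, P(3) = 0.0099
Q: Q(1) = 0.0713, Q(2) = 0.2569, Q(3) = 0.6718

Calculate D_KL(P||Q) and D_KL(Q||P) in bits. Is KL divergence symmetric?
D_KL(P||Q) = 3.5911 bits, D_KL(Q||P) = 4.9892 bits. No, KL divergence is not symmetric.

D_KL(P||Q) = Σ P(x) log₂(P(x)/Q(x))

Computing term by term:
  P(1)·log₂(P(1)/Q(1)) = 0.9792·log₂(0.9792/0.0713) = 3.70101
  P(2)·log₂(P(2)/Q(2)) = 0.0109·log₂(0.0109/0.2569) = -0.04969
  P(3)·log₂(P(3)/Q(3)) = 0.0099·log₂(0.0099/0.6718) = -0.06024

D_KL(P||Q) = 3.70101 - 0.04969 - 0.06024 = 3.59108 ≈ 3.5911 bits

D_KL(Q||P) = Σ Q(x) log₂(Q(x)/P(x))

Computing term by term:
  Q(1)·log₂(Q(1)/P(1)) = 0.0713·log₂(0.0713/0.9792) = -0.26949
  Q(2)·log₂(Q(2)/P(2)) = 0.2569·log₂(0.2569/0.0109) = 1.17116
  Q(3)·log₂(Q(3)/P(3)) = 0.6718·log₂(0.6718/0.0099) = 4.08754

D_KL(Q||P) = -0.26949 + 1.17116 + 4.08754 = 4.98921 ≈ 4.9892 bits

These are NOT equal (difference: 1.3981 bits). KL divergence is asymmetric: D_KL(P||Q) ≠ D_KL(Q||P) in general.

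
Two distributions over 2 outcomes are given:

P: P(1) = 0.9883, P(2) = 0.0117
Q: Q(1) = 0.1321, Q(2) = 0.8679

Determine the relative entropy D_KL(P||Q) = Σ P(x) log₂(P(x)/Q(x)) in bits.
2.7967 bits

D_KL(P||Q) = Σ P(x) log₂(P(x)/Q(x))

Computing term by term:
  P(1)·log₂(P(1)/Q(1)) = 0.9883·log₂(0.9883/0.1321) = 2.86935
  P(2)·log₂(P(2)/Q(2)) = 0.0117·log₂(0.0117/0.8679) = -0.07269

D_KL(P||Q) = 2.86935 - 0.07269 = 2.79666 ≈ 2.7967 bits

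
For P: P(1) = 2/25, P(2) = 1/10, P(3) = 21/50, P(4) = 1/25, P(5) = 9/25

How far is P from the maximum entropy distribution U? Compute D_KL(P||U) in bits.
0.4562 bits

U(i) = 1/5 for all i

D_KL(P||U) = Σ P(x) log₂(P(x) / (1/5))
           = Σ P(x) log₂(P(x)) + log₂(5)
           = log₂(5) - H(P)

H(P) = -Σ P(x) log₂(P(x)):
  -P(1)·log₂(P(1)) = -(2/25)·log₂(2/25) = 0.29151
  -P(2)·log₂(P(2)) = -(1/10)·log₂(1/10) = 0.33219
  -P(3)·log₂(P(3)) = -(21/50)·log₂(21/50) = 0.52565
  -P(4)·log₂(P(4)) = -(1/25)·log₂(1/25) = 0.18575
  -P(5)·log₂(P(5)) = -(9/25)·log₂(9/25) = 0.53062
H(P) = 0.29151 + 0.33219 + 0.52565 + 0.18575 + 0.53062 = 1.86572 bits

log₂(5) = 2.32193 bits

D_KL(P||U) = 2.32193 - 1.86572 = 0.45621 ≈ 0.4562 bits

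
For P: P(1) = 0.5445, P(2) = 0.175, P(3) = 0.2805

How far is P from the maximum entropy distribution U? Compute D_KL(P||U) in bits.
0.1530 bits

U(i) = 1/3 for all i

D_KL(P||U) = Σ P(x) log₂(P(x) / (1/3))
           = Σ P(x) log₂(P(x)) + log₂(3)
           = log₂(3) - H(P)

H(P) = -Σ P(x) log₂(P(x)):
  -P(1)·log₂(P(1)) = -(0.5445)·log₂(0.5445) = 0.47752
  -P(2)·log₂(P(2)) = -(0.175)·log₂(0.175) = 0.44005
  -P(3)·log₂(P(3)) = -(0.2805)·log₂(0.2805) = 0.51442
H(P) = 0.47752 + 0.44005 + 0.51442 = 1.43199 bits

log₂(3) = 1.58496 bits

D_KL(P||U) = 1.58496 - 1.43199 = 0.15297 ≈ 0.1530 bits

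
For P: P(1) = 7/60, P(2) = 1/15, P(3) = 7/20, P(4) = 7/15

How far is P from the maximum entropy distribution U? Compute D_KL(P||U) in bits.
0.3347 bits

U(i) = 1/4 for all i

D_KL(P||U) = Σ P(x) log₂(P(x) / (1/4))
           = Σ P(x) log₂(P(x)) + log₂(4)
           = log₂(4) - H(P)

H(P) = -Σ P(x) log₂(P(x)):
  -P(1)·log₂(P(1)) = -(7/60)·log₂(7/60) = 0.36161
  -P(2)·log₂(P(2)) = -(1/15)·log₂(1/15) = 0.26046
  -P(3)·log₂(P(3)) = -(7/20)·log₂(7/20) = 0.53010
  -P(4)·log₂(P(4)) = -(7/15)·log₂(7/15) = 0.51312
H(P) = 0.36161 + 0.26046 + 0.53010 + 0.51312 = 1.66529 bits

log₂(4) = 2.00000 bits

D_KL(P||U) = 2.00000 - 1.66529 = 0.33471 ≈ 0.3347 bits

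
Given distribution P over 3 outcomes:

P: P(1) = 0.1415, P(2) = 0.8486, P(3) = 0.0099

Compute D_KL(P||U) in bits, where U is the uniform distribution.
0.9189 bits

U(i) = 1/3 for all i

D_KL(P||U) = Σ P(x) log₂(P(x) / (1/3))
           = Σ P(x) log₂(P(x)) + log₂(3)
           = log₂(3) - H(P)

H(P) = -Σ P(x) log₂(P(x)):
  -P(1)·log₂(P(1)) = -(0.1415)·log₂(0.1415) = 0.39919
  -P(2)·log₂(P(2)) = -(0.8486)·log₂(0.8486) = 0.20099
  -P(3)·log₂(P(3)) = -(0.0099)·log₂(0.0099) = 0.06592
H(P) = 0.39919 + 0.20099 + 0.06592 = 0.66610 bits

log₂(3) = 1.58496 bits

D_KL(P||U) = 1.58496 - 0.66610 = 0.91886 ≈ 0.9189 bits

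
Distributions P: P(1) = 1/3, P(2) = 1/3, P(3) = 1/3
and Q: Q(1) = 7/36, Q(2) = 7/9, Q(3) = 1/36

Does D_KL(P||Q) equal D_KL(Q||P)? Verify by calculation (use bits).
D_KL(P||Q) = 1.0467 bits, D_KL(Q||P) = 0.7000 bits. No — D_KL(P||Q) ≠ D_KL(Q||P) for this pair.

D_KL(P||Q) = Σ P(x) log₂(P(x)/Q(x))

Computing term by term:
  P(1)·log₂(P(1)/Q(1)) = (1/3)·log₂((1/3)/(7/36)) = 0.25920
  P(2)·log₂(P(2)/Q(2)) = (1/3)·log₂((1/3)/(7/9)) = -0.40746
  P(3)·log₂(P(3)/Q(3)) = (1/3)·log₂((1/3)/(1/36)) = 1.19499

D_KL(P||Q) = 0.25920 - 0.40746 + 1.19499 = 1.04673 ≈ 1.0467 bits

D_KL(Q||P) = Σ Q(x) log₂(Q(x)/P(x))

Computing term by term:
  Q(1)·log₂(Q(1)/P(1)) = (7/36)·log₂((7/36)/(1/3)) = -0.15120
  Q(2)·log₂(Q(2)/P(2)) = (7/9)·log₂((7/9)/(1/3)) = 0.95075
  Q(3)·log₂(Q(3)/P(3)) = (1/36)·log₂((1/36)/(1/3)) = -0.09958

D_KL(Q||P) = -0.15120 + 0.95075 - 0.09958 = 0.69997 ≈ 0.7000 bits

These are NOT equal (difference: 0.3467 bits). KL divergence is asymmetric: D_KL(P||Q) ≠ D_KL(Q||P) in general.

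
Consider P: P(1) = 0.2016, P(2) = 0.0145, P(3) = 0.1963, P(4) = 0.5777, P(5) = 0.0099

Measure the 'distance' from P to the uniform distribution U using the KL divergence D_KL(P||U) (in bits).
0.7833 bits

U(i) = 1/5 for all i

D_KL(P||U) = Σ P(x) log₂(P(x) / (1/5))
           = Σ P(x) log₂(P(x)) + log₂(5)
           = log₂(5) - H(P)

H(P) = -Σ P(x) log₂(P(x)):
  -P(1)·log₂(P(1)) = -(0.2016)·log₂(0.2016) = 0.46578
  -P(2)·log₂(P(2)) = -(0.0145)·log₂(0.0145) = 0.08856
  -P(3)·log₂(P(3)) = -(0.1963)·log₂(0.1963) = 0.46108
  -P(4)·log₂(P(4)) = -(0.5777)·log₂(0.5777) = 0.45731
  -P(5)·log₂(P(5)) = -(0.0099)·log₂(0.0099) = 0.06592
H(P) = 0.46578 + 0.08856 + 0.46108 + 0.45731 + 0.06592 = 1.53865 bits

log₂(5) = 2.32193 bits

D_KL(P||U) = 2.32193 - 1.53865 = 0.78328 ≈ 0.7833 bits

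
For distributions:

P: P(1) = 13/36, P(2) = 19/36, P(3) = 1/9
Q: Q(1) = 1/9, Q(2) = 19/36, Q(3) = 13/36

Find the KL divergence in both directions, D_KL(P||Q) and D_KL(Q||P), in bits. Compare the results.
D_KL(P||Q) = 0.4251 bits, D_KL(Q||P) = 0.4251 bits. The two directions give exactly the same value for this pair.

D_KL(P||Q) = Σ P(x) log₂(P(x)/Q(x))

Computing term by term:
  P(1)·log₂(P(1)/Q(1)) = (13/36)·log₂((13/36)/(1/9)) = 0.61405
  P(2)·log₂(P(2)/Q(2)) = (19/36)·log₂((19/36)/(19/36)) = 0.00000
  P(3)·log₂(P(3)/Q(3)) = (1/9)·log₂((1/9)/(13/36)) = -0.18894

D_KL(P||Q) = 0.61405 + 0.00000 - 0.18894 = 0.42511 ≈ 0.4251 bits

D_KL(Q||P) = Σ Q(x) log₂(Q(x)/P(x))

Computing term by term:
  Q(1)·log₂(Q(1)/P(1)) = (1/9)·log₂((1/9)/(13/36)) = -0.18894
  Q(2)·log₂(Q(2)/P(2)) = (19/36)·log₂((19/36)/(19/36)) = 0.00000
  Q(3)·log₂(Q(3)/P(3)) = (13/36)·log₂((13/36)/(1/9)) = 0.61405

D_KL(Q||P) = -0.18894 + 0.00000 + 0.61405 = 0.42511 ≈ 0.4251 bits

These ARE equal here. Q is P with outcomes relabeled (Q(1) = P(3), Q(3) = P(1)) by a relabeling that is its own inverse, so the two sums contain exactly the same terms in a different order. This is a special case — KL divergence is not symmetric in general: D_KL(P||Q) ≠ D_KL(Q||P) for most P, Q.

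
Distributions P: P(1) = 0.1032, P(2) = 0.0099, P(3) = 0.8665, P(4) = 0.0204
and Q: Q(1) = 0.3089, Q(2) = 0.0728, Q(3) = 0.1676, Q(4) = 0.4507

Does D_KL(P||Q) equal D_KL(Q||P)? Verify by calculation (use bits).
D_KL(P||Q) = 1.7709 bits, D_KL(Q||P) = 2.3135 bits. No — D_KL(P||Q) ≠ D_KL(Q||P) for this pair.

D_KL(P||Q) = Σ P(x) log₂(P(x)/Q(x))

Computing term by term:
  P(1)·log₂(P(1)/Q(1)) = 0.1032·log₂(0.1032/0.3089) = -0.16323
  P(2)·log₂(P(2)/Q(2)) = 0.0099·log₂(0.0099/0.0728) = -0.02850
  P(3)·log₂(P(3)/Q(3)) = 0.8665·log₂(0.8665/0.1676) = 2.05376
  P(4)·log₂(P(4)/Q(4)) = 0.0204·log₂(0.0204/0.4507) = -0.09110

D_KL(P||Q) = -0.16323 - 0.02850 + 2.05376 - 0.09110 = 1.77093 ≈ 1.7709 bits

D_KL(Q||P) = Σ Q(x) log₂(Q(x)/P(x))

Computing term by term:
  Q(1)·log₂(Q(1)/P(1)) = 0.3089·log₂(0.3089/0.1032) = 0.48859
  Q(2)·log₂(Q(2)/P(2)) = 0.0728·log₂(0.0728/0.0099) = 0.20955
  Q(3)·log₂(Q(3)/P(3)) = 0.1676·log₂(0.1676/0.8665) = -0.39724
  Q(4)·log₂(Q(4)/P(4)) = 0.4507·log₂(0.4507/0.0204) = 2.01261

D_KL(Q||P) = 0.48859 + 0.20955 - 0.39724 + 2.01261 = 2.31351 ≈ 2.3135 bits

These are NOT equal (difference: 0.5426 bits). KL divergence is asymmetric: D_KL(P||Q) ≠ D_KL(Q||P) in general.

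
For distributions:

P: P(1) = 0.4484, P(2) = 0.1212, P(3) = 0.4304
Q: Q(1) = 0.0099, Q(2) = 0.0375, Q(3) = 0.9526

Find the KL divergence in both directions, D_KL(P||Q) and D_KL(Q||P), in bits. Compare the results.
D_KL(P||Q) = 2.1785 bits, D_KL(Q||P) = 0.9739 bits. D_KL(P||Q) is larger than D_KL(Q||P) by 1.2046 bits; the two directions differ.

D_KL(P||Q) = Σ P(x) log₂(P(x)/Q(x))

Computing term by term:
  P(1)·log₂(P(1)/Q(1)) = 0.4484·log₂(0.4484/0.0099) = 2.46674
  P(2)·log₂(P(2)/Q(2)) = 0.1212·log₂(0.1212/0.0375) = 0.20512
  P(3)·log₂(P(3)/Q(3)) = 0.4304·log₂(0.4304/0.9526) = -0.49332

D_KL(P||Q) = 2.46674 + 0.20512 - 0.49332 = 2.17854 ≈ 2.1785 bits

D_KL(Q||P) = Σ Q(x) log₂(Q(x)/P(x))

Computing term by term:
  Q(1)·log₂(Q(1)/P(1)) = 0.0099·log₂(0.0099/0.4484) = -0.05446
  Q(2)·log₂(Q(2)/P(2)) = 0.0375·log₂(0.0375/0.1212) = -0.06347
  Q(3)·log₂(Q(3)/P(3)) = 0.9526·log₂(0.9526/0.4304) = 1.09186

D_KL(Q||P) = -0.05446 - 0.06347 + 1.09186 = 0.97393 ≈ 0.9739 bits

These are NOT equal (difference: 1.2046 bits). KL divergence is asymmetric: D_KL(P||Q) ≠ D_KL(Q||P) in general.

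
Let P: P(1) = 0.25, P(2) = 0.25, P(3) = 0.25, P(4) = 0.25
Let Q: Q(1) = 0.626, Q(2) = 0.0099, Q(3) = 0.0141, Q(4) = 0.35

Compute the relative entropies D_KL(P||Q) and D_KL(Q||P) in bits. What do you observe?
D_KL(P||Q) = 1.7492 bits, D_KL(Q||P) = 0.8943 bits. The two directions give different values (D_KL(P||Q) exceeds D_KL(Q||P) by 0.8549 bits): KL divergence is asymmetric.

D_KL(P||Q) = Σ P(x) log₂(P(x)/Q(x))

Computing term by term:
  P(1)·log₂(P(1)/Q(1)) = 0.25·log₂(0.25/0.626) = -0.33106
  P(2)·log₂(P(2)/Q(2)) = 0.25·log₂(0.25/0.0099) = 1.16459
  P(3)·log₂(P(3)/Q(3)) = 0.25·log₂(0.25/0.0141) = 1.03704
  P(4)·log₂(P(4)/Q(4)) = 0.25·log₂(0.25/0.35) = -0.12136

D_KL(P||Q) = -0.33106 + 1.16459 + 1.03704 - 0.12136 = 1.74921 ≈ 1.7492 bits

D_KL(Q||P) = Σ Q(x) log₂(Q(x)/P(x))

Computing term by term:
  Q(1)·log₂(Q(1)/P(1)) = 0.626·log₂(0.626/0.25) = 0.82897
  Q(2)·log₂(Q(2)/P(2)) = 0.0099·log₂(0.0099/0.25) = -0.04612
  Q(3)·log₂(Q(3)/P(3)) = 0.0141·log₂(0.0141/0.25) = -0.05849
  Q(4)·log₂(Q(4)/P(4)) = 0.35·log₂(0.35/0.25) = 0.16990

D_KL(Q||P) = 0.82897 - 0.04612 - 0.05849 + 0.16990 = 0.89426 ≈ 0.8943 bits

These are NOT equal (difference: 0.8549 bits). KL divergence is asymmetric: D_KL(P||Q) ≠ D_KL(Q||P) in general.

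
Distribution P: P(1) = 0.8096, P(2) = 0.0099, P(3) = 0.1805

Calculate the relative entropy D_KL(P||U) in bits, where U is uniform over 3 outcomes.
0.8265 bits

U(i) = 1/3 for all i

D_KL(P||U) = Σ P(x) log₂(P(x) / (1/3))
           = Σ P(x) log₂(P(x)) + log₂(3)
           = log₂(3) - H(P)

H(P) = -Σ P(x) log₂(P(x)):
  -P(1)·log₂(P(1)) = -(0.8096)·log₂(0.8096) = 0.24670
  -P(2)·log₂(P(2)) = -(0.0099)·log₂(0.0099) = 0.06592
  -P(3)·log₂(P(3)) = -(0.1805)·log₂(0.1805) = 0.44582
H(P) = 0.24670 + 0.06592 + 0.44582 = 0.75844 bits

log₂(3) = 1.58496 bits

D_KL(P||U) = 1.58496 - 0.75844 = 0.82652 ≈ 0.8265 bits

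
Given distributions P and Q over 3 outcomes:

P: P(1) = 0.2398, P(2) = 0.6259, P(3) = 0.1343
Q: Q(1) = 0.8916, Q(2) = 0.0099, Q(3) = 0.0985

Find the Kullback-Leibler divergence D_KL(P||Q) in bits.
3.3501 bits

D_KL(P||Q) = Σ P(x) log₂(P(x)/Q(x))

Computing term by term:
  P(1)·log₂(P(1)/Q(1)) = 0.2398·log₂(0.2398/0.8916) = -0.45432
  P(2)·log₂(P(2)/Q(2)) = 0.6259·log₂(0.6259/0.0099) = 3.74436
  P(3)·log₂(P(3)/Q(3)) = 0.1343·log₂(0.1343/0.0985) = 0.06007

D_KL(P||Q) = -0.45432 + 3.74436 + 0.06007 = 3.35011 ≈ 3.3501 bits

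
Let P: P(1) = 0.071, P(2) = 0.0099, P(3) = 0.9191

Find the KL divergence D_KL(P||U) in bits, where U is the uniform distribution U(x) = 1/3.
1.1362 bits

U(i) = 1/3 for all i

D_KL(P||U) = Σ P(x) log₂(P(x) / (1/3))
           = Σ P(x) log₂(P(x)) + log₂(3)
           = log₂(3) - H(P)

H(P) = -Σ P(x) log₂(P(x)):
  -P(1)·log₂(P(1)) = -(0.071)·log₂(0.071) = 0.27094
  -P(2)·log₂(P(2)) = -(0.0099)·log₂(0.0099) = 0.06592
  -P(3)·log₂(P(3)) = -(0.9191)·log₂(0.9191) = 0.11186
H(P) = 0.27094 + 0.06592 + 0.11186 = 0.44872 bits

log₂(3) = 1.58496 bits

D_KL(P||U) = 1.58496 - 0.44872 = 1.13624 ≈ 1.1362 bits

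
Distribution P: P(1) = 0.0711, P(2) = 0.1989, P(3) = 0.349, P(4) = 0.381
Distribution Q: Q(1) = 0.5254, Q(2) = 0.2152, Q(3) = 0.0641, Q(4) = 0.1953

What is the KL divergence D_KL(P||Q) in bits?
0.9928 bits

D_KL(P||Q) = Σ P(x) log₂(P(x)/Q(x))

Computing term by term:
  P(1)·log₂(P(1)/Q(1)) = 0.0711·log₂(0.0711/0.5254) = -0.20516
  P(2)·log₂(P(2)/Q(2)) = 0.1989·log₂(0.1989/0.2152) = -0.02260
  P(3)·log₂(P(3)/Q(3)) = 0.349·log₂(0.349/0.0641) = 0.85325
  P(4)·log₂(P(4)/Q(4)) = 0.381·log₂(0.381/0.1953) = 0.36732

D_KL(P||Q) = -0.20516 - 0.02260 + 0.85325 + 0.36732 = 0.99281 ≈ 0.9928 bits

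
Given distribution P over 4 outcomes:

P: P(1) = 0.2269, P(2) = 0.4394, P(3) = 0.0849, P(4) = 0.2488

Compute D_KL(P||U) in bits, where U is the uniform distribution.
0.1918 bits

U(i) = 1/4 for all i

D_KL(P||U) = Σ P(x) log₂(P(x) / (1/4))
           = Σ P(x) log₂(P(x)) + log₂(4)
           = log₂(4) - H(P)

H(P) = -Σ P(x) log₂(P(x)):
  -P(1)·log₂(P(1)) = -(0.2269)·log₂(0.2269) = 0.48554
  -P(2)·log₂(P(2)) = -(0.4394)·log₂(0.4394) = 0.52130
  -P(3)·log₂(P(3)) = -(0.0849)·log₂(0.0849) = 0.30208
  -P(4)·log₂(P(4)) = -(0.2488)·log₂(0.2488) = 0.49933
H(P) = 0.48554 + 0.52130 + 0.30208 + 0.49933 = 1.80825 bits

log₂(4) = 2.00000 bits

D_KL(P||U) = 2.00000 - 1.80825 = 0.19175 ≈ 0.1918 bits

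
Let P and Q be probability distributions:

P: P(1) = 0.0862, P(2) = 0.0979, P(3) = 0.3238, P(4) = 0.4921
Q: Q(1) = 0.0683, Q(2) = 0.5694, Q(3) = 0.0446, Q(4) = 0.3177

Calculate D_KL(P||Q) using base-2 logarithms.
1.0170 bits

D_KL(P||Q) = Σ P(x) log₂(P(x)/Q(x))

Computing term by term:
  P(1)·log₂(P(1)/Q(1)) = 0.0862·log₂(0.0862/0.0683) = 0.02895
  P(2)·log₂(P(2)/Q(2)) = 0.0979·log₂(0.0979/0.5694) = -0.24867
  P(3)·log₂(P(3)/Q(3)) = 0.3238·log₂(0.3238/0.0446) = 0.92606
  P(4)·log₂(P(4)/Q(4)) = 0.4921·log₂(0.4921/0.3177) = 0.31066

D_KL(P||Q) = 0.02895 - 0.24867 + 0.92606 + 0.31066 = 1.01700 ≈ 1.0170 bits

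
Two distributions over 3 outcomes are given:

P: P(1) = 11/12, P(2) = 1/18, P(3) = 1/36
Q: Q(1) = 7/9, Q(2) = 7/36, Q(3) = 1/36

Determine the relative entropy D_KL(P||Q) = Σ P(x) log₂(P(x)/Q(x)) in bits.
0.1169 bits

D_KL(P||Q) = Σ P(x) log₂(P(x)/Q(x))

Computing term by term:
  P(1)·log₂(P(1)/Q(1)) = (11/12)·log₂((11/12)/(7/9)) = 0.21729
  P(2)·log₂(P(2)/Q(2)) = (1/18)·log₂((1/18)/(7/36)) = -0.10041
  P(3)·log₂(P(3)/Q(3)) = (1/36)·log₂((1/36)/(1/36)) = 0.00000

D_KL(P||Q) = 0.21729 - 0.10041 + 0.00000 = 0.11688 ≈ 0.1169 bits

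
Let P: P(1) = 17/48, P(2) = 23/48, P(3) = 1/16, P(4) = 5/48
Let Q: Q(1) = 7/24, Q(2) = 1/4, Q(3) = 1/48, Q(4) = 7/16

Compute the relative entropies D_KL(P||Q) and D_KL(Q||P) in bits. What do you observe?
D_KL(P||Q) = 0.4323 bits, D_KL(Q||P) = 0.5564 bits. The two directions give different values (D_KL(Q||P) exceeds D_KL(P||Q) by 0.1241 bits): KL divergence is asymmetric.

D_KL(P||Q) = Σ P(x) log₂(P(x)/Q(x))

Computing term by term:
  P(1)·log₂(P(1)/Q(1)) = (17/48)·log₂((17/48)/(7/24)) = 0.09920
  P(2)·log₂(P(2)/Q(2)) = (23/48)·log₂((23/48)/(1/4)) = 0.44975
  P(3)·log₂(P(3)/Q(3)) = (1/16)·log₂((1/16)/(1/48)) = 0.09906
  P(4)·log₂(P(4)/Q(4)) = (5/48)·log₂((5/48)/(7/16)) = -0.21567

D_KL(P||Q) = 0.09920 + 0.44975 + 0.09906 - 0.21567 = 0.43234 ≈ 0.4323 bits

D_KL(Q||P) = Σ Q(x) log₂(Q(x)/P(x))

Computing term by term:
  Q(1)·log₂(Q(1)/P(1)) = (7/24)·log₂((7/24)/(17/48)) = -0.08170
  Q(2)·log₂(Q(2)/P(2)) = (1/4)·log₂((1/4)/(23/48)) = -0.23465
  Q(3)·log₂(Q(3)/P(3)) = (1/48)·log₂((1/48)/(1/16)) = -0.03302
  Q(4)·log₂(Q(4)/P(4)) = (7/16)·log₂((7/16)/(5/48)) = 0.90580

D_KL(Q||P) = -0.08170 - 0.23465 - 0.03302 + 0.90580 = 0.55643 ≈ 0.5564 bits

These are NOT equal (difference: 0.1241 bits). KL divergence is asymmetric: D_KL(P||Q) ≠ D_KL(Q||P) in general.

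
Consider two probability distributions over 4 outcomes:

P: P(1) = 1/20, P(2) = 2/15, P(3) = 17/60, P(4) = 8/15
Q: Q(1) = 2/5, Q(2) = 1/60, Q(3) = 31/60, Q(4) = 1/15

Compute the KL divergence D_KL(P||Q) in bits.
1.6044 bits

D_KL(P||Q) = Σ P(x) log₂(P(x)/Q(x))

Computing term by term:
  P(1)·log₂(P(1)/Q(1)) = (1/20)·log₂((1/20)/(2/5)) = -0.15000
  P(2)·log₂(P(2)/Q(2)) = (2/15)·log₂((2/15)/(1/60)) = 0.40000
  P(3)·log₂(P(3)/Q(3)) = (17/60)·log₂((17/60)/(31/60)) = -0.24557
  P(4)·log₂(P(4)/Q(4)) = (8/15)·log₂((8/15)/(1/15)) = 1.60000

D_KL(P||Q) = -0.15000 + 0.40000 - 0.24557 + 1.60000 = 1.60443 ≈ 1.6044 bits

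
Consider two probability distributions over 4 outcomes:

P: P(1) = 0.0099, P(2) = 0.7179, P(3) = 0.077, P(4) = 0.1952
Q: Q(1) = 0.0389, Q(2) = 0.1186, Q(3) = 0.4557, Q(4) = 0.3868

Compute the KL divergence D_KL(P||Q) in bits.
1.4552 bits

D_KL(P||Q) = Σ P(x) log₂(P(x)/Q(x))

Computing term by term:
  P(1)·log₂(P(1)/Q(1)) = 0.0099·log₂(0.0099/0.0389) = -0.01955
  P(2)·log₂(P(2)/Q(2)) = 0.7179·log₂(0.7179/0.1186) = 1.86487
  P(3)·log₂(P(3)/Q(3)) = 0.077·log₂(0.077/0.4557) = -0.19752
  P(4)·log₂(P(4)/Q(4)) = 0.1952·log₂(0.1952/0.3868) = -0.19259

D_KL(P||Q) = -0.01955 + 1.86487 - 0.19752 - 0.19259 = 1.45521 ≈ 1.4552 bits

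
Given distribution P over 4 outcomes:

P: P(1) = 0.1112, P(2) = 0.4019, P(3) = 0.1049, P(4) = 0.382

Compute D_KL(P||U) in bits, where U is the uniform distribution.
0.2475 bits

U(i) = 1/4 for all i

D_KL(P||U) = Σ P(x) log₂(P(x) / (1/4))
           = Σ P(x) log₂(P(x)) + log₂(4)
           = log₂(4) - H(P)

H(P) = -Σ P(x) log₂(P(x)):
  -P(1)·log₂(P(1)) = -(0.1112)·log₂(0.1112) = 0.35237
  -P(2)·log₂(P(2)) = -(0.4019)·log₂(0.4019) = 0.52854
  -P(3)·log₂(P(3)) = -(0.1049)·log₂(0.1049) = 0.34123
  -P(4)·log₂(P(4)) = -(0.382)·log₂(0.382) = 0.53035
H(P) = 0.35237 + 0.52854 + 0.34123 + 0.53035 = 1.75249 bits

log₂(4) = 2.00000 bits

D_KL(P||U) = 2.00000 - 1.75249 = 0.24751 ≈ 0.2475 bits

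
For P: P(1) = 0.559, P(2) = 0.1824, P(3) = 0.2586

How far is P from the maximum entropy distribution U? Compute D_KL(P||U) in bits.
0.1636 bits

U(i) = 1/3 for all i

D_KL(P||U) = Σ P(x) log₂(P(x) / (1/3))
           = Σ P(x) log₂(P(x)) + log₂(3)
           = log₂(3) - H(P)

H(P) = -Σ P(x) log₂(P(x)):
  -P(1)·log₂(P(1)) = -(0.559)·log₂(0.559) = 0.46905
  -P(2)·log₂(P(2)) = -(0.1824)·log₂(0.1824) = 0.44776
  -P(3)·log₂(P(3)) = -(0.2586)·log₂(0.2586) = 0.50458
H(P) = 0.46905 + 0.44776 + 0.50458 = 1.42139 bits

log₂(3) = 1.58496 bits

D_KL(P||U) = 1.58496 - 1.42139 = 0.16357 ≈ 0.1636 bits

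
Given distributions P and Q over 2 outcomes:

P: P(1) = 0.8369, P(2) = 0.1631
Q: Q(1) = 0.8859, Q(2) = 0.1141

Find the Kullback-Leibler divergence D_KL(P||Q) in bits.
0.0154 bits

D_KL(P||Q) = Σ P(x) log₂(P(x)/Q(x))

Computing term by term:
  P(1)·log₂(P(1)/Q(1)) = 0.8369·log₂(0.8369/0.8859) = -0.06870
  P(2)·log₂(P(2)/Q(2)) = 0.1631·log₂(0.1631/0.1141) = 0.08407

D_KL(P||Q) = -0.06870 + 0.08407 = 0.01537 ≈ 0.0154 bits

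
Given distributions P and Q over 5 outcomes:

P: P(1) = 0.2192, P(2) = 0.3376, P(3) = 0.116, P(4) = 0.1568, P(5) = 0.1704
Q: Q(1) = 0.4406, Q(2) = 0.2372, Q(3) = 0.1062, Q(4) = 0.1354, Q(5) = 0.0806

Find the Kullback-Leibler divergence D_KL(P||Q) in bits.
0.1831 bits

D_KL(P||Q) = Σ P(x) log₂(P(x)/Q(x))

Computing term by term:
  P(1)·log₂(P(1)/Q(1)) = 0.2192·log₂(0.2192/0.4406) = -0.22078
  P(2)·log₂(P(2)/Q(2)) = 0.3376·log₂(0.3376/0.2372) = 0.17191
  P(3)·log₂(P(3)/Q(3)) = 0.116·log₂(0.116/0.1062) = 0.01477
  P(4)·log₂(P(4)/Q(4)) = 0.1568·log₂(0.1568/0.1354) = 0.03319
  P(5)·log₂(P(5)/Q(5)) = 0.1704·log₂(0.1704/0.0806) = 0.18404

D_KL(P||Q) = -0.22078 + 0.17191 + 0.01477 + 0.03319 + 0.18404 = 0.18313 ≈ 0.1831 bits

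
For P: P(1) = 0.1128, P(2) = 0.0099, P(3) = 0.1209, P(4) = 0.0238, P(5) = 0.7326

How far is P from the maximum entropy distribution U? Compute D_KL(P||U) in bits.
1.0752 bits

U(i) = 1/5 for all i

D_KL(P||U) = Σ P(x) log₂(P(x) / (1/5))
           = Σ P(x) log₂(P(x)) + log₂(5)
           = log₂(5) - H(P)

H(P) = -Σ P(x) log₂(P(x)):
  -P(1)·log₂(P(1)) = -(0.1128)·log₂(0.1128) = 0.35511
  -P(2)·log₂(P(2)) = -(0.0099)·log₂(0.0099) = 0.06592
  -P(3)·log₂(P(3)) = -(0.1209)·log₂(0.1209) = 0.36852
  -P(4)·log₂(P(4)) = -(0.0238)·log₂(0.0238) = 0.12835
  -P(5)·log₂(P(5)) = -(0.7326)·log₂(0.7326) = 0.32887
H(P) = 0.35511 + 0.06592 + 0.36852 + 0.12835 + 0.32887 = 1.24677 bits

log₂(5) = 2.32193 bits

D_KL(P||U) = 2.32193 - 1.24677 = 1.07516 ≈ 1.0752 bits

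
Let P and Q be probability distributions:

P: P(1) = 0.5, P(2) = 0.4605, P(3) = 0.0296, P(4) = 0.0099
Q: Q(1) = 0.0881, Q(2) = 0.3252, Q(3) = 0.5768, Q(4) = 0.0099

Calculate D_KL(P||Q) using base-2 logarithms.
1.3567 bits

D_KL(P||Q) = Σ P(x) log₂(P(x)/Q(x))

Computing term by term:
  P(1)·log₂(P(1)/Q(1)) = 0.5·log₂(0.5/0.0881) = 1.25236
  P(2)·log₂(P(2)/Q(2)) = 0.4605·log₂(0.4605/0.3252) = 0.23111
  P(3)·log₂(P(3)/Q(3)) = 0.0296·log₂(0.0296/0.5768) = -0.12682
  P(4)·log₂(P(4)/Q(4)) = 0.0099·log₂(0.0099/0.0099) = 0.00000

D_KL(P||Q) = 1.25236 + 0.23111 - 0.12682 + 0.00000 = 1.35665 ≈ 1.3567 bits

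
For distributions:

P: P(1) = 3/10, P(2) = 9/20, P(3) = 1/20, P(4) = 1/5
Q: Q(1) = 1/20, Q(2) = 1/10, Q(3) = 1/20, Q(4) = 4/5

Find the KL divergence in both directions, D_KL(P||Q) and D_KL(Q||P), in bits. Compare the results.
D_KL(P||Q) = 1.3520 bits, D_KL(Q||P) = 1.2538 bits. D_KL(P||Q) is larger than D_KL(Q||P) by 0.0982 bits; the two directions differ.

D_KL(P||Q) = Σ P(x) log₂(P(x)/Q(x))

Computing term by term:
  P(1)·log₂(P(1)/Q(1)) = (3/10)·log₂((3/10)/(1/20)) = 0.77549
  P(2)·log₂(P(2)/Q(2)) = (9/20)·log₂((9/20)/(1/10)) = 0.97647
  P(3)·log₂(P(3)/Q(3)) = (1/20)·log₂((1/20)/(1/20)) = 0.00000
  P(4)·log₂(P(4)/Q(4)) = (1/5)·log₂((1/5)/(4/5)) = -0.40000

D_KL(P||Q) = 0.77549 + 0.97647 + 0.00000 - 0.40000 = 1.35196 ≈ 1.3520 bits

D_KL(Q||P) = Σ Q(x) log₂(Q(x)/P(x))

Computing term by term:
  Q(1)·log₂(Q(1)/P(1)) = (1/20)·log₂((1/20)/(3/10)) = -0.12925
  Q(2)·log₂(Q(2)/P(2)) = (1/10)·log₂((1/10)/(9/20)) = -0.21699
  Q(3)·log₂(Q(3)/P(3)) = (1/20)·log₂((1/20)/(1/20)) = 0.00000
  Q(4)·log₂(Q(4)/P(4)) = (4/5)·log₂((4/5)/(1/5)) = 1.60000

D_KL(Q||P) = -0.12925 - 0.21699 + 0.00000 + 1.60000 = 1.25376 ≈ 1.2538 bits

These are NOT equal (difference: 0.0982 bits). KL divergence is asymmetric: D_KL(P||Q) ≠ D_KL(Q||P) in general.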